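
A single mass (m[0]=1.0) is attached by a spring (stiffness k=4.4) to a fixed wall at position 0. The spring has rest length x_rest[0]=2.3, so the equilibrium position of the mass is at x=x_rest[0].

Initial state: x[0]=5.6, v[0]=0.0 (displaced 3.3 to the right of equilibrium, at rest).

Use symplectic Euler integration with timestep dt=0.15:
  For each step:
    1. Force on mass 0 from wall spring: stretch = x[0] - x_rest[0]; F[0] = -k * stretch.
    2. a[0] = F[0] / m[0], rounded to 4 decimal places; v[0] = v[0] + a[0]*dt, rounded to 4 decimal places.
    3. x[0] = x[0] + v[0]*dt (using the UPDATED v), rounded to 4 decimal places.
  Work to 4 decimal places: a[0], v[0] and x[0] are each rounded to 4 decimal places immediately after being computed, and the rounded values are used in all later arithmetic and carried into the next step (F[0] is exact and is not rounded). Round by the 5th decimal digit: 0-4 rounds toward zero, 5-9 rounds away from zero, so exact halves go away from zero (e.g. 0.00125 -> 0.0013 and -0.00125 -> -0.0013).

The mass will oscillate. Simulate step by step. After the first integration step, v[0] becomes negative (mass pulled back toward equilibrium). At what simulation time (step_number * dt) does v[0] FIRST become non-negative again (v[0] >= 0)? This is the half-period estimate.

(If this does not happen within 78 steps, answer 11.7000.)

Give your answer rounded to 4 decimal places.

Answer: 1.5000

Derivation:
Step 0: x=[5.6000] v=[0.0000]
Step 1: x=[5.2733] v=[-2.1780]
Step 2: x=[4.6522] v=[-4.1404]
Step 3: x=[3.7983] v=[-5.6929]
Step 4: x=[2.7960] v=[-6.6818]
Step 5: x=[1.7446] v=[-7.0092]
Step 6: x=[0.7482] v=[-6.6426]
Step 7: x=[-0.0946] v=[-5.6184]
Step 8: x=[-0.7003] v=[-4.0380]
Step 9: x=[-1.0090] v=[-2.0578]
Step 10: x=[-0.9901] v=[0.1261]
First v>=0 after going negative at step 10, time=1.5000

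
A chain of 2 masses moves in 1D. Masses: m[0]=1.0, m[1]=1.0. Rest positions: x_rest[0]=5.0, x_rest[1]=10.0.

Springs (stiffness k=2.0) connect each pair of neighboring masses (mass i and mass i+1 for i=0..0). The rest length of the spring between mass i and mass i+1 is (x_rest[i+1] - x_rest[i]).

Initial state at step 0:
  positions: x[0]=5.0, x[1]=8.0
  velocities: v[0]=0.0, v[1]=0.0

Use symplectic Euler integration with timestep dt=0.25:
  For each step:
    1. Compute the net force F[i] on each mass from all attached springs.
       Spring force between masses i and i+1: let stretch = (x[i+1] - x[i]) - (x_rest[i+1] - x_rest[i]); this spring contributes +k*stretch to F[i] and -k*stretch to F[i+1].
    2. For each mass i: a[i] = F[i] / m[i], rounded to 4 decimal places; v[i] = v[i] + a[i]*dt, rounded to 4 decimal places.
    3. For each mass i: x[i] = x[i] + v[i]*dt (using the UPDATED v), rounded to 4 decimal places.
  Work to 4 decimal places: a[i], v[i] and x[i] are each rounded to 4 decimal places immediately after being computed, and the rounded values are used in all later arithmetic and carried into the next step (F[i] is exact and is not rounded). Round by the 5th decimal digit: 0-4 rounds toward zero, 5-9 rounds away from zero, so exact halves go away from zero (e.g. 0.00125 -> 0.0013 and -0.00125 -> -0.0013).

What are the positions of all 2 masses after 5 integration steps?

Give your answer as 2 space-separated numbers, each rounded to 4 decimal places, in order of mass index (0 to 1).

Step 0: x=[5.0000 8.0000] v=[0.0000 0.0000]
Step 1: x=[4.7500 8.2500] v=[-1.0000 1.0000]
Step 2: x=[4.3125 8.6875] v=[-1.7500 1.7500]
Step 3: x=[3.7969 9.2031] v=[-2.0625 2.0625]
Step 4: x=[3.3321 9.6680] v=[-1.8594 1.8594]
Step 5: x=[3.0342 9.9659] v=[-1.1915 1.1915]

Answer: 3.0342 9.9659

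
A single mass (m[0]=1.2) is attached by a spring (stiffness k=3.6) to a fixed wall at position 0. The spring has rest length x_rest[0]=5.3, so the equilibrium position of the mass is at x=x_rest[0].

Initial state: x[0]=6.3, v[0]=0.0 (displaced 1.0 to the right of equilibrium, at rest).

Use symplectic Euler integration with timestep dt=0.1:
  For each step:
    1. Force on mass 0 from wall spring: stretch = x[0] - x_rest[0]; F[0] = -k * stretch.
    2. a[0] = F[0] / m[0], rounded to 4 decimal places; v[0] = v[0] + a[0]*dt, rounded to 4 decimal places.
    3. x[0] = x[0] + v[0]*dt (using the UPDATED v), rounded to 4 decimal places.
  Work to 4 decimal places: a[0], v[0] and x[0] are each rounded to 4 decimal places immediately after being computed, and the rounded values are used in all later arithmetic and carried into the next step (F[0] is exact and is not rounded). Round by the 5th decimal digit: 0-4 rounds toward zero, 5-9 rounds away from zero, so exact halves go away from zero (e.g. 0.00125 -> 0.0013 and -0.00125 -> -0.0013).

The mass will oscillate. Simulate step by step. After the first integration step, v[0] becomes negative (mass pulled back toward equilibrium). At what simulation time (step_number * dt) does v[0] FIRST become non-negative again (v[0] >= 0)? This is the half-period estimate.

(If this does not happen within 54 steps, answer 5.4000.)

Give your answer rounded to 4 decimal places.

Answer: 1.9000

Derivation:
Step 0: x=[6.3000] v=[0.0000]
Step 1: x=[6.2700] v=[-0.3000]
Step 2: x=[6.2109] v=[-0.5910]
Step 3: x=[6.1245] v=[-0.8643]
Step 4: x=[6.0133] v=[-1.1117]
Step 5: x=[5.8807] v=[-1.3257]
Step 6: x=[5.7307] v=[-1.4999]
Step 7: x=[5.5678] v=[-1.6291]
Step 8: x=[5.3969] v=[-1.7094]
Step 9: x=[5.2231] v=[-1.7385]
Step 10: x=[5.0516] v=[-1.7154]
Step 11: x=[4.8875] v=[-1.6409]
Step 12: x=[4.7358] v=[-1.5172]
Step 13: x=[4.6010] v=[-1.3479]
Step 14: x=[4.4872] v=[-1.1382]
Step 15: x=[4.3978] v=[-0.8944]
Step 16: x=[4.3354] v=[-0.6237]
Step 17: x=[4.3020] v=[-0.3343]
Step 18: x=[4.2985] v=[-0.0349]
Step 19: x=[4.3251] v=[0.2656]
First v>=0 after going negative at step 19, time=1.9000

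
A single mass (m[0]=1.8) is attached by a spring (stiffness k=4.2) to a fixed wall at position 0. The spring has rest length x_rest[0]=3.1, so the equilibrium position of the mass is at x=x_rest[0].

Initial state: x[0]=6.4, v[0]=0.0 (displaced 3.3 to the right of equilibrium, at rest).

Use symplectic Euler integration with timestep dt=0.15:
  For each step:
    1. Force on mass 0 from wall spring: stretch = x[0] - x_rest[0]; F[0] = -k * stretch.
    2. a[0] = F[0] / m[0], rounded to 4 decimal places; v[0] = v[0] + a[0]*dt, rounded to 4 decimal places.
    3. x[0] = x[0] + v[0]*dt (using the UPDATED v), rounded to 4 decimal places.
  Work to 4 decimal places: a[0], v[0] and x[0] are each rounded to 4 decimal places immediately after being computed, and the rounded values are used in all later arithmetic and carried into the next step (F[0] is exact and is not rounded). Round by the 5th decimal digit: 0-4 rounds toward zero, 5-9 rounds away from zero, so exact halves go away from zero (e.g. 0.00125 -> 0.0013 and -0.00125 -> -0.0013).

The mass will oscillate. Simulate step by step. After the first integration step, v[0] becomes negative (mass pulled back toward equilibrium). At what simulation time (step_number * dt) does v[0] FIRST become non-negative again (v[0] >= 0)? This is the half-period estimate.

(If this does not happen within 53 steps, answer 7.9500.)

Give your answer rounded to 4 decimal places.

Step 0: x=[6.4000] v=[0.0000]
Step 1: x=[6.2268] v=[-1.1550]
Step 2: x=[5.8894] v=[-2.2494]
Step 3: x=[5.4055] v=[-3.2257]
Step 4: x=[4.8006] v=[-4.0326]
Step 5: x=[4.1064] v=[-4.6278]
Step 6: x=[3.3594] v=[-4.9800]
Step 7: x=[2.5988] v=[-5.0708]
Step 8: x=[1.8645] v=[-4.8954]
Step 9: x=[1.1951] v=[-4.4630]
Step 10: x=[0.6257] v=[-3.7963]
Step 11: x=[0.1862] v=[-2.9303]
Step 12: x=[-0.1004] v=[-1.9105]
Step 13: x=[-0.2190] v=[-0.7904]
Step 14: x=[-0.1633] v=[0.3712]
First v>=0 after going negative at step 14, time=2.1000

Answer: 2.1000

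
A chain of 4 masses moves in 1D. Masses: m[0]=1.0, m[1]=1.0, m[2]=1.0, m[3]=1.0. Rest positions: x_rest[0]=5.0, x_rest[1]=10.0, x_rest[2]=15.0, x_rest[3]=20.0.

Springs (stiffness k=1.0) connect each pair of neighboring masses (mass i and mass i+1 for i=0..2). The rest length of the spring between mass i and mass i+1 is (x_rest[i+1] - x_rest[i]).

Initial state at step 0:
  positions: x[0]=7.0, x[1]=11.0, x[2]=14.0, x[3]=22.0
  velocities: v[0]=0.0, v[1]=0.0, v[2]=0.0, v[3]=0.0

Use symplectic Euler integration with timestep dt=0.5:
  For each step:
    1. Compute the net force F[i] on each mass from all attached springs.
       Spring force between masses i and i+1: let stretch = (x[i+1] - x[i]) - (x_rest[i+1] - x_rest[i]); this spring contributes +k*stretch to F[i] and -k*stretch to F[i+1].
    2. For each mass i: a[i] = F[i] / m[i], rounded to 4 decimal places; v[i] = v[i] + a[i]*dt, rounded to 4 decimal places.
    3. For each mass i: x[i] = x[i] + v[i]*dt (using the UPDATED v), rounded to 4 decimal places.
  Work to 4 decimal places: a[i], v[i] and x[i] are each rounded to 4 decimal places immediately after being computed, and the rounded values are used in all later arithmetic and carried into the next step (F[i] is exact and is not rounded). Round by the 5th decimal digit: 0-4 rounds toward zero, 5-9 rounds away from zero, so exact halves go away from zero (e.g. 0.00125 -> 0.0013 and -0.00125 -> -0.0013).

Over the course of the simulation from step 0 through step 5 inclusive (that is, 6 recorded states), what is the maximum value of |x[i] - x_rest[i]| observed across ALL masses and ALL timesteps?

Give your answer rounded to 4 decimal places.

Answer: 2.7813

Derivation:
Step 0: x=[7.0000 11.0000 14.0000 22.0000] v=[0.0000 0.0000 0.0000 0.0000]
Step 1: x=[6.7500 10.7500 15.2500 21.2500] v=[-0.5000 -0.5000 2.5000 -1.5000]
Step 2: x=[6.2500 10.6250 16.8750 20.2500] v=[-1.0000 -0.2500 3.2500 -2.0000]
Step 3: x=[5.5938 10.9688 17.7813 19.6563] v=[-1.3125 0.6875 1.8125 -1.1875]
Step 4: x=[5.0313 11.6720 17.4532 19.8438] v=[-1.1250 1.4063 -0.6563 0.3750]
Step 5: x=[4.8790 12.1603 16.2774 20.6837] v=[-0.3047 0.9766 -2.3516 1.6797]
Max displacement = 2.7813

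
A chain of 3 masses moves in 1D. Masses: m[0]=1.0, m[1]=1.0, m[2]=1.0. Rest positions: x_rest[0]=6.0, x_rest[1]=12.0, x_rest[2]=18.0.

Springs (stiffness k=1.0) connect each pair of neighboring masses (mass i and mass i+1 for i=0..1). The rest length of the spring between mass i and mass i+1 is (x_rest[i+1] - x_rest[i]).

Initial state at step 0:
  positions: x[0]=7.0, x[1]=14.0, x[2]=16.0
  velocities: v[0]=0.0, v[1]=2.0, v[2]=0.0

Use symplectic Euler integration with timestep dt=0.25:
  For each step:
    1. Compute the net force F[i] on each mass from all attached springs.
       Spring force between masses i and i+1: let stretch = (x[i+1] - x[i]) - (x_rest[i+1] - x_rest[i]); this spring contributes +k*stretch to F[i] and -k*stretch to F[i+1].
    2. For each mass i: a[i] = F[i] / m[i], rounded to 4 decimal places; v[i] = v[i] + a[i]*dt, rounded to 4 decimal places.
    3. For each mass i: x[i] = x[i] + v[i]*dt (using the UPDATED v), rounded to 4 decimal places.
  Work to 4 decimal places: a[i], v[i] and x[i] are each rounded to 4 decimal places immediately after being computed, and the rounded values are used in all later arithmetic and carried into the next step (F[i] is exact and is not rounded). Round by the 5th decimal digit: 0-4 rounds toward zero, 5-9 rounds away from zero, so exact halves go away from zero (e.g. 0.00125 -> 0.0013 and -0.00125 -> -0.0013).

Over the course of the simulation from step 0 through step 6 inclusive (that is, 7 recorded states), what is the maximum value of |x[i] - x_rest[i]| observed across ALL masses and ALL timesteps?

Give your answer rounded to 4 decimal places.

Step 0: x=[7.0000 14.0000 16.0000] v=[0.0000 2.0000 0.0000]
Step 1: x=[7.0625 14.1875 16.2500] v=[0.2500 0.7500 1.0000]
Step 2: x=[7.1953 14.0586 16.7461] v=[0.5313 -0.5156 1.9844]
Step 3: x=[7.3821 13.6687 17.4492] v=[0.7471 -1.5596 2.8125]
Step 4: x=[7.5868 13.1222 18.2911] v=[0.8188 -2.1861 3.3674]
Step 5: x=[7.7625 12.5528 19.1849] v=[0.7027 -2.2777 3.5752]
Step 6: x=[7.8626 12.0985 20.0392] v=[0.4003 -1.8173 3.4172]
Max displacement = 2.1875

Answer: 2.1875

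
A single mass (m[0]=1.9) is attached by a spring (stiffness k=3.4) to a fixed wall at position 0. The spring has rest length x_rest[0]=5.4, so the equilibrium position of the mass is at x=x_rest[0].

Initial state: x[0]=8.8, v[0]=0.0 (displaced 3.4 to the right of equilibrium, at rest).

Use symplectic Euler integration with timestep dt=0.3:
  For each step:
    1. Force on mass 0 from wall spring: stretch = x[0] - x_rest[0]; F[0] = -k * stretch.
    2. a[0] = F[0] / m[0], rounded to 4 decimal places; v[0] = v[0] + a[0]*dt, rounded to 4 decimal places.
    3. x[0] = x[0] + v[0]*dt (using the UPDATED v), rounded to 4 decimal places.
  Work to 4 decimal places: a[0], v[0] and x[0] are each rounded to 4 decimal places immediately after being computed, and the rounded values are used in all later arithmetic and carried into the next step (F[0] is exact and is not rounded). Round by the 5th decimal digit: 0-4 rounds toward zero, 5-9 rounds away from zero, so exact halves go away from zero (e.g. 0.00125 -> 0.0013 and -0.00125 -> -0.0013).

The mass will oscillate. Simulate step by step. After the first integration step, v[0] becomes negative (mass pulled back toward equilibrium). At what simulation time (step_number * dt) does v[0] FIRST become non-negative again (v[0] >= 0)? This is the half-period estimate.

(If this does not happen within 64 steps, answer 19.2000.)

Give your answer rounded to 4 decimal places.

Step 0: x=[8.8000] v=[0.0000]
Step 1: x=[8.2524] v=[-1.8253]
Step 2: x=[7.2454] v=[-3.3566]
Step 3: x=[5.9412] v=[-4.3473]
Step 4: x=[4.5498] v=[-4.6379]
Step 5: x=[3.2954] v=[-4.1815]
Step 6: x=[2.3799] v=[-3.0517]
Step 7: x=[1.9508] v=[-1.4304]
Step 8: x=[2.0772] v=[0.4213]
First v>=0 after going negative at step 8, time=2.4000

Answer: 2.4000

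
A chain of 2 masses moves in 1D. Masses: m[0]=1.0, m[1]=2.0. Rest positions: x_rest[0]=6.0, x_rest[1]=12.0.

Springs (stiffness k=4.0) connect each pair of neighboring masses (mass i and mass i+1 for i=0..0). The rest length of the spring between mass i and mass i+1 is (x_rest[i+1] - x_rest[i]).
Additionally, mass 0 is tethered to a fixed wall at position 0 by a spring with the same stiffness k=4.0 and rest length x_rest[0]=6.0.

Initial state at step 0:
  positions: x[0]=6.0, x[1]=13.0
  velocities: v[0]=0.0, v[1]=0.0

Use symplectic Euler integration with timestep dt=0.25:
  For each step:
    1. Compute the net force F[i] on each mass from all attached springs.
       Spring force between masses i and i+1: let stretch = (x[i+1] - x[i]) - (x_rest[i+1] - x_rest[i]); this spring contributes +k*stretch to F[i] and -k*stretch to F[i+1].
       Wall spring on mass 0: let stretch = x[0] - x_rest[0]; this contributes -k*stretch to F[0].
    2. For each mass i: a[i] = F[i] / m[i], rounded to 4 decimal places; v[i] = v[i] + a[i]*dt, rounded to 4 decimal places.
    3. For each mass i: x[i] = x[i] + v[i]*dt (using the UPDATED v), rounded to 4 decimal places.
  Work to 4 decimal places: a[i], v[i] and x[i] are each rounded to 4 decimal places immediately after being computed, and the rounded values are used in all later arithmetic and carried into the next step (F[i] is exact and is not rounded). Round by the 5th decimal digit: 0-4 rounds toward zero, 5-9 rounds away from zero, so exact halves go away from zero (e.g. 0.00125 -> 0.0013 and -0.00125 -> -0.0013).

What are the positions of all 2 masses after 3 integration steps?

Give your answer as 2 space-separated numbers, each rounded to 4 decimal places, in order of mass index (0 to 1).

Answer: 6.8086 12.4590

Derivation:
Step 0: x=[6.0000 13.0000] v=[0.0000 0.0000]
Step 1: x=[6.2500 12.8750] v=[1.0000 -0.5000]
Step 2: x=[6.5938 12.6719] v=[1.3750 -0.8125]
Step 3: x=[6.8086 12.4590] v=[0.8593 -0.8516]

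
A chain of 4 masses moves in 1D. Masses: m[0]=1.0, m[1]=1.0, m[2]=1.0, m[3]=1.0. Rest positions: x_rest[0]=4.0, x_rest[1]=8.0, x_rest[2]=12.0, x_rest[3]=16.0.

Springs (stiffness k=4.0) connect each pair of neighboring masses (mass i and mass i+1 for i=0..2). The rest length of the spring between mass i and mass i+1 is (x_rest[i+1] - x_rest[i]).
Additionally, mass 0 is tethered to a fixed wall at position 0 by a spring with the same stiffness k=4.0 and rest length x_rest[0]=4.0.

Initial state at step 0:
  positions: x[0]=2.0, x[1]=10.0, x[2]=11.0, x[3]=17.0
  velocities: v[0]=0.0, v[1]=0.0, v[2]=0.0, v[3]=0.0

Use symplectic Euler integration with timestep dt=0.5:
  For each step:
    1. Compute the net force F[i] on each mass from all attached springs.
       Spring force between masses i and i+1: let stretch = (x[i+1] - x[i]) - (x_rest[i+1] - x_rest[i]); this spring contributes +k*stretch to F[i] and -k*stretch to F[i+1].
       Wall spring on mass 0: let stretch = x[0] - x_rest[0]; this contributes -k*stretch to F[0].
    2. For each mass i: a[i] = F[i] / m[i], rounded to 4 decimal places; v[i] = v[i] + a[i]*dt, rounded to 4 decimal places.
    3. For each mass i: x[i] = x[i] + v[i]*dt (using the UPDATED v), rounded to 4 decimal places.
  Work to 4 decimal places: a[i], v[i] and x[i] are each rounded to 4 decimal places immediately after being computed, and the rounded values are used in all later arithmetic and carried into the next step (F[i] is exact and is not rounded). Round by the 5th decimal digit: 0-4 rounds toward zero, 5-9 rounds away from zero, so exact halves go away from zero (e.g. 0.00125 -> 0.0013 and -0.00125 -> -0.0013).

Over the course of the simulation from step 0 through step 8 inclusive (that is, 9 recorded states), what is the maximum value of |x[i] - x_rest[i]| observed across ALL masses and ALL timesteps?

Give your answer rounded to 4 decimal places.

Step 0: x=[2.0000 10.0000 11.0000 17.0000] v=[0.0000 0.0000 0.0000 0.0000]
Step 1: x=[8.0000 3.0000 16.0000 15.0000] v=[12.0000 -14.0000 10.0000 -4.0000]
Step 2: x=[1.0000 14.0000 7.0000 18.0000] v=[-14.0000 22.0000 -18.0000 6.0000]
Step 3: x=[6.0000 5.0000 16.0000 14.0000] v=[10.0000 -18.0000 18.0000 -8.0000]
Step 4: x=[4.0000 8.0000 12.0000 16.0000] v=[-4.0000 6.0000 -8.0000 4.0000]
Step 5: x=[2.0000 11.0000 8.0000 18.0000] v=[-4.0000 6.0000 -8.0000 4.0000]
Step 6: x=[7.0000 2.0000 17.0000 14.0000] v=[10.0000 -18.0000 18.0000 -8.0000]
Step 7: x=[0.0000 13.0000 8.0000 17.0000] v=[-14.0000 22.0000 -18.0000 6.0000]
Step 8: x=[6.0000 6.0000 13.0000 15.0000] v=[12.0000 -14.0000 10.0000 -4.0000]
Max displacement = 6.0000

Answer: 6.0000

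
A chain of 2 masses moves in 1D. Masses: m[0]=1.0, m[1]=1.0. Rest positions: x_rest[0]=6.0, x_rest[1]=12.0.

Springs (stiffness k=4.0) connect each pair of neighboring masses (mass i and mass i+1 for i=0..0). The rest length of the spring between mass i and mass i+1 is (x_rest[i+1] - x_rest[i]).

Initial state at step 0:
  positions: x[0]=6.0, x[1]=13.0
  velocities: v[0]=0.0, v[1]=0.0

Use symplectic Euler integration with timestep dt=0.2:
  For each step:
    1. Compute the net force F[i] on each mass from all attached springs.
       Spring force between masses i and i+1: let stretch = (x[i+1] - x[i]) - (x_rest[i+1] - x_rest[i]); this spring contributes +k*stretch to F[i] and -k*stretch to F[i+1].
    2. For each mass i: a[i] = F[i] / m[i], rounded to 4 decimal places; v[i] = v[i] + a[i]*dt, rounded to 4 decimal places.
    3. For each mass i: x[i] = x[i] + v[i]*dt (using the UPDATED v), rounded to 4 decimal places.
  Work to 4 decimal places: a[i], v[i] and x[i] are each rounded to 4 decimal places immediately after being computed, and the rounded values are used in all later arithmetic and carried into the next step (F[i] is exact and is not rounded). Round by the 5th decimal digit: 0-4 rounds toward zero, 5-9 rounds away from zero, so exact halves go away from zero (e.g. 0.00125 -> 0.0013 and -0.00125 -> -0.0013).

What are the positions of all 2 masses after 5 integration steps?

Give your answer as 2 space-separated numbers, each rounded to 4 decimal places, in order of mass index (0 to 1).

Step 0: x=[6.0000 13.0000] v=[0.0000 0.0000]
Step 1: x=[6.1600 12.8400] v=[0.8000 -0.8000]
Step 2: x=[6.4288 12.5712] v=[1.3440 -1.3440]
Step 3: x=[6.7204 12.2796] v=[1.4579 -1.4579]
Step 4: x=[6.9415 12.0585] v=[1.1053 -1.1053]
Step 5: x=[7.0213 11.9787] v=[0.3989 -0.3989]

Answer: 7.0213 11.9787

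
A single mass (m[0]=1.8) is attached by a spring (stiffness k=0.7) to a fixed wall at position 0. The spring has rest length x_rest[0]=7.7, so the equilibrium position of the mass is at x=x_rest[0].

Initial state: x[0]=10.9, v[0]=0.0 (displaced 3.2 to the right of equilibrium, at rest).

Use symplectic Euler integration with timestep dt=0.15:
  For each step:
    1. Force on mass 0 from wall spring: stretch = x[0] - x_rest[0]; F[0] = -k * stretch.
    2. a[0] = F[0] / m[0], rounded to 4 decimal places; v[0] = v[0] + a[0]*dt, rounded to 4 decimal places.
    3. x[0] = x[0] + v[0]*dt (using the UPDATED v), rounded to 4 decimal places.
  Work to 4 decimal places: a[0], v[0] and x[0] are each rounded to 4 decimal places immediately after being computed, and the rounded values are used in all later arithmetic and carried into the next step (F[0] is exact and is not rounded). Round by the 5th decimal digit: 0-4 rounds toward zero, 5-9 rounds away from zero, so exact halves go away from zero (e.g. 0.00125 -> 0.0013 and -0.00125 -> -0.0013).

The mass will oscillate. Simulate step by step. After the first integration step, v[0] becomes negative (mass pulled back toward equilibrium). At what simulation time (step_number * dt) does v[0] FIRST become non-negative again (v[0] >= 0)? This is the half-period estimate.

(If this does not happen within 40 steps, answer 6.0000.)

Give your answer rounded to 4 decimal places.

Answer: 5.1000

Derivation:
Step 0: x=[10.9000] v=[0.0000]
Step 1: x=[10.8720] v=[-0.1867]
Step 2: x=[10.8162] v=[-0.3717]
Step 3: x=[10.7332] v=[-0.5535]
Step 4: x=[10.6236] v=[-0.7304]
Step 5: x=[10.4885] v=[-0.9010]
Step 6: x=[10.3289] v=[-1.0637]
Step 7: x=[10.1463] v=[-1.2171]
Step 8: x=[9.9423] v=[-1.3598]
Step 9: x=[9.7187] v=[-1.4906]
Step 10: x=[9.4774] v=[-1.6084]
Step 11: x=[9.2206] v=[-1.7121]
Step 12: x=[8.9505] v=[-1.8008]
Step 13: x=[8.6694] v=[-1.8737]
Step 14: x=[8.3799] v=[-1.9303]
Step 15: x=[8.0844] v=[-1.9700]
Step 16: x=[7.7855] v=[-1.9924]
Step 17: x=[7.4859] v=[-1.9974]
Step 18: x=[7.1882] v=[-1.9849]
Step 19: x=[6.8949] v=[-1.9551]
Step 20: x=[6.6087] v=[-1.9081]
Step 21: x=[6.3320] v=[-1.8444]
Step 22: x=[6.0673] v=[-1.7646]
Step 23: x=[5.8169] v=[-1.6694]
Step 24: x=[5.5830] v=[-1.5596]
Step 25: x=[5.3676] v=[-1.4361]
Step 26: x=[5.1726] v=[-1.3001]
Step 27: x=[4.9997] v=[-1.1527]
Step 28: x=[4.8504] v=[-0.9952]
Step 29: x=[4.7261] v=[-0.8290]
Step 30: x=[4.6278] v=[-0.6555]
Step 31: x=[4.5564] v=[-0.4763]
Step 32: x=[4.5125] v=[-0.2929]
Step 33: x=[4.4965] v=[-0.1070]
Step 34: x=[4.5085] v=[0.0799]
First v>=0 after going negative at step 34, time=5.1000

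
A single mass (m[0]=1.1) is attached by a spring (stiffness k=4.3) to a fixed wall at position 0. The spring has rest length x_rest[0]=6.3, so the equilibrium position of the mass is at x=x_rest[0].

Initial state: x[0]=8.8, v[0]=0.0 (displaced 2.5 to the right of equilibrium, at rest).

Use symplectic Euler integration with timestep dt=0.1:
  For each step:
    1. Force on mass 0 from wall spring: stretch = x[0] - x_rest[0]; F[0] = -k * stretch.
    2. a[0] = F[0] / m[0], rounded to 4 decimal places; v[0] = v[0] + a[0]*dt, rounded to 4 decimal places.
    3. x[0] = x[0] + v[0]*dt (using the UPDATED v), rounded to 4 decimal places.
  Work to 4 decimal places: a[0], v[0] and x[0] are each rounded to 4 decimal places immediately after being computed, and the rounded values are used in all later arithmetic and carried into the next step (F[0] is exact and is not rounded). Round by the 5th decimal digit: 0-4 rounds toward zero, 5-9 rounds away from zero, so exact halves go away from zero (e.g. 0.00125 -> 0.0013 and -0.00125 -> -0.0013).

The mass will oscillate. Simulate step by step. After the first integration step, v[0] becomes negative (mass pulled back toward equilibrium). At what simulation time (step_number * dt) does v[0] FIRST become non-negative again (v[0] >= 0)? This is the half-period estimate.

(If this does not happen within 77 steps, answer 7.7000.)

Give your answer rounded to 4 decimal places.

Step 0: x=[8.8000] v=[0.0000]
Step 1: x=[8.7023] v=[-0.9773]
Step 2: x=[8.5107] v=[-1.9164]
Step 3: x=[8.2326] v=[-2.7806]
Step 4: x=[7.8790] v=[-3.5361]
Step 5: x=[7.4637] v=[-4.1534]
Step 6: x=[7.0029] v=[-4.6083]
Step 7: x=[6.5146] v=[-4.8831]
Step 8: x=[6.0179] v=[-4.9670]
Step 9: x=[5.5322] v=[-4.8567]
Step 10: x=[5.0765] v=[-4.5566]
Step 11: x=[4.6687] v=[-4.0783]
Step 12: x=[4.3246] v=[-3.4406]
Step 13: x=[4.0578] v=[-2.6684]
Step 14: x=[3.8786] v=[-1.7919]
Step 15: x=[3.7941] v=[-0.8454]
Step 16: x=[3.8075] v=[0.1342]
First v>=0 after going negative at step 16, time=1.6000

Answer: 1.6000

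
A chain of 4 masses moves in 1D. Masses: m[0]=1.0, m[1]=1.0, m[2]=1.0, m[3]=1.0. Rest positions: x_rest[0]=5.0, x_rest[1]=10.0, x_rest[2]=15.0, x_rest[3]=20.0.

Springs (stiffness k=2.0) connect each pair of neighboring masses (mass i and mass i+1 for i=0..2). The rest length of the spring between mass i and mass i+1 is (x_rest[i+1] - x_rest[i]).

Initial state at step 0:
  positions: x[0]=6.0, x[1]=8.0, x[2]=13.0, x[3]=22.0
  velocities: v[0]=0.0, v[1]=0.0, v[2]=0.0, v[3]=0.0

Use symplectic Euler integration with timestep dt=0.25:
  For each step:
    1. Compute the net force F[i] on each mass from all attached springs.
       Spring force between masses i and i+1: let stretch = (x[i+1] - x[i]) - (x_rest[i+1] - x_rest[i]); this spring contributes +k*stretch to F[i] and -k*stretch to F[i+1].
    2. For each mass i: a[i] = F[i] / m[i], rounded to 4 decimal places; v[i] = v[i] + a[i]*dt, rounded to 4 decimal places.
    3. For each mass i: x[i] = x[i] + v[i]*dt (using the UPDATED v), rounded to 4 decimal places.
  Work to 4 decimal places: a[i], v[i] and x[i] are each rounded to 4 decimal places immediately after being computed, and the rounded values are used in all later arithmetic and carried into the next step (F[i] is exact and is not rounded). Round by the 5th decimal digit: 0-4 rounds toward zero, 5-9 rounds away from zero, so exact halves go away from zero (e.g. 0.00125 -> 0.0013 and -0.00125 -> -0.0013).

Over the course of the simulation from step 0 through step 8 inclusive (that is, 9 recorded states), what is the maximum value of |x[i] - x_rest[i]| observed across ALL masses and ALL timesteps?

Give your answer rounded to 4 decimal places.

Answer: 2.1509

Derivation:
Step 0: x=[6.0000 8.0000 13.0000 22.0000] v=[0.0000 0.0000 0.0000 0.0000]
Step 1: x=[5.6250 8.3750 13.5000 21.5000] v=[-1.5000 1.5000 2.0000 -2.0000]
Step 2: x=[4.9688 9.0469 14.3594 20.6250] v=[-2.6250 2.6875 3.4375 -3.5000]
Step 3: x=[4.1973 9.8731 15.3379 19.5918] v=[-3.0860 3.3047 3.9141 -4.1328]
Step 4: x=[3.5103 10.6729 16.1651 18.6519] v=[-2.7481 3.1992 3.3087 -3.7598]
Step 5: x=[3.0936 11.2639 16.6166 18.0261] v=[-1.6668 2.3640 1.8060 -2.5032]
Step 6: x=[3.0732 11.5027 16.5752 17.8491] v=[-0.0817 0.9552 -0.1656 -0.7080]
Step 7: x=[3.4815 11.3219 16.0590 18.1379] v=[1.6331 -0.7233 -2.0649 1.1551]
Step 8: x=[4.2448 10.7532 15.2105 18.7918] v=[3.0533 -2.2750 -3.3940 2.6157]
Max displacement = 2.1509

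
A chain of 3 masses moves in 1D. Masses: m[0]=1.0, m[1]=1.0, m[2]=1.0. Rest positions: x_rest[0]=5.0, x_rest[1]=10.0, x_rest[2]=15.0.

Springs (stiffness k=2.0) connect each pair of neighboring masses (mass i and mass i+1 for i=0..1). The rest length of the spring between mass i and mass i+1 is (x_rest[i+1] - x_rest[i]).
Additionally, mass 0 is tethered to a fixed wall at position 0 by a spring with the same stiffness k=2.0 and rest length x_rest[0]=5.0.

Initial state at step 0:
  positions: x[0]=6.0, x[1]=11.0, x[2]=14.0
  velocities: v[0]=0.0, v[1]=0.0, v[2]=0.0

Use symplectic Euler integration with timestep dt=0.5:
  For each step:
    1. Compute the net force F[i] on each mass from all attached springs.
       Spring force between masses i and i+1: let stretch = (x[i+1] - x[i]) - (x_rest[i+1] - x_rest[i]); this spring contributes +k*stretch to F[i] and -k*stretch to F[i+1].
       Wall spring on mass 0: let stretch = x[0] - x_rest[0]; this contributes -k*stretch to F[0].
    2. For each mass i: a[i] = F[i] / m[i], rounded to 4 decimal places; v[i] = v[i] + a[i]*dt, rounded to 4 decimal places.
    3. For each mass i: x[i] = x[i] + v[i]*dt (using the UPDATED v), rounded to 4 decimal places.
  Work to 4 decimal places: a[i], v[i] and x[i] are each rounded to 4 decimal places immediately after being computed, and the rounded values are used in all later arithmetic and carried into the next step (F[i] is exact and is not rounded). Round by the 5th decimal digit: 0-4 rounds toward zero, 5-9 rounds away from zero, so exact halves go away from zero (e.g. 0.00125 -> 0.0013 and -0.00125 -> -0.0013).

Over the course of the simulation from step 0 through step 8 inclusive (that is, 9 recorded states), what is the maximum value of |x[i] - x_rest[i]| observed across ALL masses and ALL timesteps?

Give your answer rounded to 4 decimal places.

Step 0: x=[6.0000 11.0000 14.0000] v=[0.0000 0.0000 0.0000]
Step 1: x=[5.5000 10.0000 15.0000] v=[-1.0000 -2.0000 2.0000]
Step 2: x=[4.5000 9.2500 16.0000] v=[-2.0000 -1.5000 2.0000]
Step 3: x=[3.6250 9.5000 16.1250] v=[-1.7500 0.5000 0.2500]
Step 4: x=[3.8750 10.1250 15.4375] v=[0.5000 1.2500 -1.3750]
Step 5: x=[5.3125 10.2813 14.5938] v=[2.8750 0.3125 -1.6875]
Step 6: x=[6.5782 10.1094 14.0938] v=[2.5313 -0.3438 -1.0000]
Step 7: x=[6.3204 10.1641 14.1016] v=[-0.5157 0.1094 0.0156]
Step 8: x=[4.8242 10.2657 14.6407] v=[-2.9924 0.2032 1.0781]
Max displacement = 1.5782

Answer: 1.5782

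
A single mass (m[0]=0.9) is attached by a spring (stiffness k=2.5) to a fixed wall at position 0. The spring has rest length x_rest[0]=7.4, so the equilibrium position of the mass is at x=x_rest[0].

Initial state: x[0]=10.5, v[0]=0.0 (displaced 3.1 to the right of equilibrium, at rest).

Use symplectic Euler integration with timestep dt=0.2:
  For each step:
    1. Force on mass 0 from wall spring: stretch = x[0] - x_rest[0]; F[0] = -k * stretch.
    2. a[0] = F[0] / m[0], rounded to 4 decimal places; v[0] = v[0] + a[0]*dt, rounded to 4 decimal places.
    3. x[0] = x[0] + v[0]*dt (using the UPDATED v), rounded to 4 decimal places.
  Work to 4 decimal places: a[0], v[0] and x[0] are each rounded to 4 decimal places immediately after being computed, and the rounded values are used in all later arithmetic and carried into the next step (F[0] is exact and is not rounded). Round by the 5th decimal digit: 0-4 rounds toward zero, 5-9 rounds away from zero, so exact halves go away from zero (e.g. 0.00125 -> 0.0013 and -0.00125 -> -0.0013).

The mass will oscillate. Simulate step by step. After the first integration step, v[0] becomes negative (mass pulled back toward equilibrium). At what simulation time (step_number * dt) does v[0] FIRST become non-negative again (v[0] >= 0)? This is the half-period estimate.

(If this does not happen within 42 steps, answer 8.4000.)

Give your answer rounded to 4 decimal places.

Step 0: x=[10.5000] v=[0.0000]
Step 1: x=[10.1556] v=[-1.7222]
Step 2: x=[9.5050] v=[-3.2531]
Step 3: x=[8.6205] v=[-4.4225]
Step 4: x=[7.6004] v=[-5.1006]
Step 5: x=[6.5580] v=[-5.2119]
Step 6: x=[5.6092] v=[-4.7441]
Step 7: x=[4.8594] v=[-3.7492]
Step 8: x=[4.3918] v=[-2.3378]
Step 9: x=[4.2585] v=[-0.6666]
Step 10: x=[4.4742] v=[1.0787]
First v>=0 after going negative at step 10, time=2.0000

Answer: 2.0000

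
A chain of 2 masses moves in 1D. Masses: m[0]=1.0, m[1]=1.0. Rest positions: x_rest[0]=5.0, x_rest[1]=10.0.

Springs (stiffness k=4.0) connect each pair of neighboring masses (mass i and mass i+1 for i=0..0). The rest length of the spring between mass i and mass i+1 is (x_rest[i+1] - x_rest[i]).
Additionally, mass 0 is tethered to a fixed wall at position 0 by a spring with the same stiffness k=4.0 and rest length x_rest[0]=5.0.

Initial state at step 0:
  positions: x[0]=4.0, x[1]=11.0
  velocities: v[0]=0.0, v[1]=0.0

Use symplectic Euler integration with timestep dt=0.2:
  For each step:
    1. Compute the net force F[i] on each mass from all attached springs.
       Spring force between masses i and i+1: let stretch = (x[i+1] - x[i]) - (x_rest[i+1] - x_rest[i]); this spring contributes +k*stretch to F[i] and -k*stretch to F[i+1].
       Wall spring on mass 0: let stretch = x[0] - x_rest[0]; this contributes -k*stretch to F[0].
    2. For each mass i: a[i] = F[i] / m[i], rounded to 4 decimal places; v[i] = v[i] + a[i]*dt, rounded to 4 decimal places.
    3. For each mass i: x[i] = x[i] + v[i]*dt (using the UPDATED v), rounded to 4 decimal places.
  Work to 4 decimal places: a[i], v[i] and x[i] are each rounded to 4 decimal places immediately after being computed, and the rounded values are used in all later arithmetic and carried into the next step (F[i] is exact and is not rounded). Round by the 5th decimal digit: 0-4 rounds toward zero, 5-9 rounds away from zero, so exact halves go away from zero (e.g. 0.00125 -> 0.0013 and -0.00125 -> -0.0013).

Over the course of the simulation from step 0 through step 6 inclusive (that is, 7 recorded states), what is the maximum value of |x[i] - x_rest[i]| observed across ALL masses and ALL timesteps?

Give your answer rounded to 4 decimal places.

Answer: 1.2941

Derivation:
Step 0: x=[4.0000 11.0000] v=[0.0000 0.0000]
Step 1: x=[4.4800 10.6800] v=[2.4000 -1.6000]
Step 2: x=[5.2352 10.1680] v=[3.7760 -2.5600]
Step 3: x=[5.9420 9.6668] v=[3.5341 -2.5062]
Step 4: x=[6.2941 9.3696] v=[1.7603 -1.4860]
Step 5: x=[6.1312 9.3803] v=[-0.8146 0.0536]
Step 6: x=[5.5071 9.6712] v=[-3.1203 1.4543]
Max displacement = 1.2941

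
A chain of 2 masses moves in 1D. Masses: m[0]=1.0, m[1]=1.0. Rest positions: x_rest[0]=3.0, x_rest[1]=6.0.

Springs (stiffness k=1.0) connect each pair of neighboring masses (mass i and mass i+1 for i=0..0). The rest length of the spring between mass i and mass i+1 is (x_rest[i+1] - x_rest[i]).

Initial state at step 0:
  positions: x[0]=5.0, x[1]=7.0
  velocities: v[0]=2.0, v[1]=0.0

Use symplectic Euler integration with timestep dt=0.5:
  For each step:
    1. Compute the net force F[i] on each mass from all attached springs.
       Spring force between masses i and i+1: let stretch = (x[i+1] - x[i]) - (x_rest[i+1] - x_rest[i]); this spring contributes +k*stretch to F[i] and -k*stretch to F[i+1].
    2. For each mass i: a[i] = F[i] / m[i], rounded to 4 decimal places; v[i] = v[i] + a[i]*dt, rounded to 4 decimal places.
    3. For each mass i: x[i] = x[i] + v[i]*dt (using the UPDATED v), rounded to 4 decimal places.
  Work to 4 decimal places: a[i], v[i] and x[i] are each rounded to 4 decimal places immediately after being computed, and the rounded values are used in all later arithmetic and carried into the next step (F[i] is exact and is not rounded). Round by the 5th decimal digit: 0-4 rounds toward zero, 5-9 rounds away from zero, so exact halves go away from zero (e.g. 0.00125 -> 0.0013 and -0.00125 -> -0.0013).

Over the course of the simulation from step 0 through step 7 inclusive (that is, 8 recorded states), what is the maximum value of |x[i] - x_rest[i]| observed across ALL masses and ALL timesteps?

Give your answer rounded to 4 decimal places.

Step 0: x=[5.0000 7.0000] v=[2.0000 0.0000]
Step 1: x=[5.7500 7.2500] v=[1.5000 0.5000]
Step 2: x=[6.1250 7.8750] v=[0.7500 1.2500]
Step 3: x=[6.1875 8.8125] v=[0.1250 1.8750]
Step 4: x=[6.1563 9.8438] v=[-0.0625 2.0625]
Step 5: x=[6.2970 10.7032] v=[0.2813 1.7188]
Step 6: x=[6.7892 11.2111] v=[0.9844 1.0157]
Step 7: x=[7.6369 11.3635] v=[1.6954 0.3048]
Max displacement = 5.3635

Answer: 5.3635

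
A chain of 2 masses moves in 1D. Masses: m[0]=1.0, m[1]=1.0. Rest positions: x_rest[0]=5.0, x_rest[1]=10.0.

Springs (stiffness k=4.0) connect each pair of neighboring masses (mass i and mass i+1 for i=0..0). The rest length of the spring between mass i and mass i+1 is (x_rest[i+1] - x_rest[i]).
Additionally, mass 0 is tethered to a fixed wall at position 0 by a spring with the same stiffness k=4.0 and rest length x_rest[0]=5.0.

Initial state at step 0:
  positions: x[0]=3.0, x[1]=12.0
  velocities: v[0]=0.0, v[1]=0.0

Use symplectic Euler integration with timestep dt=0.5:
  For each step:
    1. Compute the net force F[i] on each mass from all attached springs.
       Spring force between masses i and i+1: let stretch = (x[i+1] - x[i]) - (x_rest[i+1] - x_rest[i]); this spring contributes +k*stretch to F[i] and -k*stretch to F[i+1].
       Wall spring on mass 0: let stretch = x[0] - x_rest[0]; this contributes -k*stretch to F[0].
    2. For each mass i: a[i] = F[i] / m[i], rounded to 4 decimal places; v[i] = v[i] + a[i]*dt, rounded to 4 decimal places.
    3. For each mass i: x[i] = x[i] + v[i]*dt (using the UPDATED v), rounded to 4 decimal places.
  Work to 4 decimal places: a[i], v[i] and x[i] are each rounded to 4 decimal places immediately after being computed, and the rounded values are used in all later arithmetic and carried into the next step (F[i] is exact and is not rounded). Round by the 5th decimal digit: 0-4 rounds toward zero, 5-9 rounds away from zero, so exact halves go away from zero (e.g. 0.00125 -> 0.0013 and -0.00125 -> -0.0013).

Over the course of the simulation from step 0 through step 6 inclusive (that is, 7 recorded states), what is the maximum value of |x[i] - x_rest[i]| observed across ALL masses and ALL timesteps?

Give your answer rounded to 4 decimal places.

Answer: 4.0000

Derivation:
Step 0: x=[3.0000 12.0000] v=[0.0000 0.0000]
Step 1: x=[9.0000 8.0000] v=[12.0000 -8.0000]
Step 2: x=[5.0000 10.0000] v=[-8.0000 4.0000]
Step 3: x=[1.0000 12.0000] v=[-8.0000 4.0000]
Step 4: x=[7.0000 8.0000] v=[12.0000 -8.0000]
Step 5: x=[7.0000 8.0000] v=[0.0000 0.0000]
Step 6: x=[1.0000 12.0000] v=[-12.0000 8.0000]
Max displacement = 4.0000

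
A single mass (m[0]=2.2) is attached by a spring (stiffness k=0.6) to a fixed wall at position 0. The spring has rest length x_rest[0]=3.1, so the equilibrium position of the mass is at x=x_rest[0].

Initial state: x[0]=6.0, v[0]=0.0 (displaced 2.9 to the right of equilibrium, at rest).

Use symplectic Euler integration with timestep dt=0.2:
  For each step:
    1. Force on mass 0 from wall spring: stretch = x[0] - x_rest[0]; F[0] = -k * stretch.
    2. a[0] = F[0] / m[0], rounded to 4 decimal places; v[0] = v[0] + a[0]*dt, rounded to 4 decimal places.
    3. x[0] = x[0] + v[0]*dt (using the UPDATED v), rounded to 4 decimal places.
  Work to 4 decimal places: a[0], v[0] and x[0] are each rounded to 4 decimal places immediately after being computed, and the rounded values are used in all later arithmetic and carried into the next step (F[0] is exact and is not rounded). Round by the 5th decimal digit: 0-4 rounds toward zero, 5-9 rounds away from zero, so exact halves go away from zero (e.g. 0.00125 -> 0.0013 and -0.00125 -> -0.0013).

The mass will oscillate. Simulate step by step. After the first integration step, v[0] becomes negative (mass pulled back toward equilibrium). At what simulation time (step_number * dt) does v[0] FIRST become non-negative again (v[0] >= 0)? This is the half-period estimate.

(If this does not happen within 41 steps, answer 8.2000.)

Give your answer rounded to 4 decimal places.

Step 0: x=[6.0000] v=[0.0000]
Step 1: x=[5.9684] v=[-0.1582]
Step 2: x=[5.9055] v=[-0.3147]
Step 3: x=[5.8120] v=[-0.4677]
Step 4: x=[5.6889] v=[-0.6156]
Step 5: x=[5.5375] v=[-0.7568]
Step 6: x=[5.3595] v=[-0.8898]
Step 7: x=[5.1569] v=[-1.0130]
Step 8: x=[4.9319] v=[-1.1252]
Step 9: x=[4.6869] v=[-1.2251]
Step 10: x=[4.4246] v=[-1.3117]
Step 11: x=[4.1478] v=[-1.3840]
Step 12: x=[3.8596] v=[-1.4412]
Step 13: x=[3.5631] v=[-1.4826]
Step 14: x=[3.2615] v=[-1.5079]
Step 15: x=[2.9582] v=[-1.5167]
Step 16: x=[2.6564] v=[-1.5090]
Step 17: x=[2.3594] v=[-1.4848]
Step 18: x=[2.0705] v=[-1.4444]
Step 19: x=[1.7929] v=[-1.3882]
Step 20: x=[1.5295] v=[-1.3169]
Step 21: x=[1.2833] v=[-1.2312]
Step 22: x=[1.0569] v=[-1.1321]
Step 23: x=[0.8528] v=[-1.0207]
Step 24: x=[0.6732] v=[-0.8981]
Step 25: x=[0.5201] v=[-0.7657]
Step 26: x=[0.3951] v=[-0.6250]
Step 27: x=[0.2996] v=[-0.4775]
Step 28: x=[0.2346] v=[-0.3248]
Step 29: x=[0.2009] v=[-0.1685]
Step 30: x=[0.1988] v=[-0.0104]
Step 31: x=[0.2284] v=[0.1478]
First v>=0 after going negative at step 31, time=6.2000

Answer: 6.2000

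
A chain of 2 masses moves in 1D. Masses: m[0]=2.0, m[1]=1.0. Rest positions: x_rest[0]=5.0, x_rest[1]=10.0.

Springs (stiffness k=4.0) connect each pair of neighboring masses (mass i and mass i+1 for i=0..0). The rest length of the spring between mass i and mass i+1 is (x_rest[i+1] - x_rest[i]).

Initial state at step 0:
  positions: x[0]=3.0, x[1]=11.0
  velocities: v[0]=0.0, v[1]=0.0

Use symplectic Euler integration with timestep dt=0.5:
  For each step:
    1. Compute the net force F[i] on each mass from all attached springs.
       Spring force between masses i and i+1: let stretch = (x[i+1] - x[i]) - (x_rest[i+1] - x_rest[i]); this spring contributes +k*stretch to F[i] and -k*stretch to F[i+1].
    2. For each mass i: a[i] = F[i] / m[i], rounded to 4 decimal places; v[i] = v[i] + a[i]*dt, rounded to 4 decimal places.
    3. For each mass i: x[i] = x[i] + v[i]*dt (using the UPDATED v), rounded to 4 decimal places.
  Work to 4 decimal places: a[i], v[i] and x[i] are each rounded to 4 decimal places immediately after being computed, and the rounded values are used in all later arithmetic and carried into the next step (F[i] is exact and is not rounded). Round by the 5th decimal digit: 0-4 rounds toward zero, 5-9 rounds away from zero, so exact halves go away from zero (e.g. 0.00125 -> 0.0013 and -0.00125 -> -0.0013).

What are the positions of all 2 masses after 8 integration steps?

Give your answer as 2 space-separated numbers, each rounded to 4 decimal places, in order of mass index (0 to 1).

Answer: 3.7384 9.5236

Derivation:
Step 0: x=[3.0000 11.0000] v=[0.0000 0.0000]
Step 1: x=[4.5000 8.0000] v=[3.0000 -6.0000]
Step 2: x=[5.2500 6.5000] v=[1.5000 -3.0000]
Step 3: x=[4.1250 8.7500] v=[-2.2500 4.5000]
Step 4: x=[2.8125 11.3750] v=[-2.6250 5.2500]
Step 5: x=[3.2813 10.4375] v=[0.9375 -1.8750]
Step 6: x=[4.8282 7.3438] v=[3.0937 -6.1874]
Step 7: x=[5.1329 6.7345] v=[0.6093 -1.2186]
Step 8: x=[3.7384 9.5236] v=[-2.7891 5.5782]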